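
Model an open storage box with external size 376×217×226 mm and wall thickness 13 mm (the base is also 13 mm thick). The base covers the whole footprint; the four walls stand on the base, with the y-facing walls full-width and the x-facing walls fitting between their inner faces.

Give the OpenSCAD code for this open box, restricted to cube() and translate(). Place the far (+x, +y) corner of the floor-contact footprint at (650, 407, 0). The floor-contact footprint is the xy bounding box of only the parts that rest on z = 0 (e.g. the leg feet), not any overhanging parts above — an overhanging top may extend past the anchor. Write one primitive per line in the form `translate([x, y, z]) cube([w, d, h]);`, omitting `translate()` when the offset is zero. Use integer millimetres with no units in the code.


translate([274, 190, 0]) cube([376, 217, 13]);
translate([274, 190, 13]) cube([376, 13, 213]);
translate([274, 394, 13]) cube([376, 13, 213]);
translate([274, 203, 13]) cube([13, 191, 213]);
translate([637, 203, 13]) cube([13, 191, 213]);


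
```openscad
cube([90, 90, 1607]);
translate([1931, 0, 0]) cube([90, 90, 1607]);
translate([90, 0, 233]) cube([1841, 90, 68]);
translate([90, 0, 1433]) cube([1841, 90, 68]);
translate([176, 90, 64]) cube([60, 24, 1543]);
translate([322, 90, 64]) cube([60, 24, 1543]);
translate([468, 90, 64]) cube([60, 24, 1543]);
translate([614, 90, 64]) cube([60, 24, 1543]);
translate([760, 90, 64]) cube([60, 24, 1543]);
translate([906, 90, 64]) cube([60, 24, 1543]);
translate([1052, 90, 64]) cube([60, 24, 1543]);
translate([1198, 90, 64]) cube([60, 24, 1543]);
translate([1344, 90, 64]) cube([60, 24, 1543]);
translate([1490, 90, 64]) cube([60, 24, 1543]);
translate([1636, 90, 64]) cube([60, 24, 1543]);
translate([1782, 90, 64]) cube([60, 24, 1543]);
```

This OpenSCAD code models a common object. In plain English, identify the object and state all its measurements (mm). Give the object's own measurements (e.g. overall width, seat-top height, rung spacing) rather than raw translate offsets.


A fence section. Two 90×90 mm posts, 1607 mm tall, stand on the floor with a clear span of 1841 mm between their inner faces. Two horizontal rails of 90×68 mm section span the gap between the posts with their undersides at z = 233 mm and z = 1433 mm, flush with the posts' −y face. 12 pickets, each 60 mm wide, 24 mm thick and 1543 mm tall, are fixed to the +y face of the rails with their bottoms at z = 64 mm, spaced across the span with a 86 mm gap after the −x post and between neighbouring pickets, with 89 mm left before the +x post.


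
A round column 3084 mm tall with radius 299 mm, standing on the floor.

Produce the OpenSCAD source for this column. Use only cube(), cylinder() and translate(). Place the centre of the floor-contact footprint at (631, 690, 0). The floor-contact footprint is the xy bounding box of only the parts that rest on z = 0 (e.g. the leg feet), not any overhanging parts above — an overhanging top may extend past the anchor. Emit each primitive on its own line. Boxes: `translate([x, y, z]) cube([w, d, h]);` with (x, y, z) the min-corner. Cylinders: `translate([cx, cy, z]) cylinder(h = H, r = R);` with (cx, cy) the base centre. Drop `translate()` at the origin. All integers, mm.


translate([631, 690, 0]) cylinder(h = 3084, r = 299);


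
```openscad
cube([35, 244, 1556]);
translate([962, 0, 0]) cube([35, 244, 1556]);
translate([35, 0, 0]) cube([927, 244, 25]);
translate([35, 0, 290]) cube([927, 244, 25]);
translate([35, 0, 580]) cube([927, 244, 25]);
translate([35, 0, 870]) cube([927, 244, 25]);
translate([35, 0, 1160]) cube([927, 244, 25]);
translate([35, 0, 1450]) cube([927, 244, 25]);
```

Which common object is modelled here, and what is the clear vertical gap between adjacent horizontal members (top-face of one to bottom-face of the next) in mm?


A bookshelf. The clear shelf gap is 265 mm.

Two tall side panels with 6 horizontal boards between them — a bookshelf. The first two shelf undersides are at z = 0 and z = 290; with shelf thickness 25, the clear gap is 290 − 0 − 25 = 265 mm.


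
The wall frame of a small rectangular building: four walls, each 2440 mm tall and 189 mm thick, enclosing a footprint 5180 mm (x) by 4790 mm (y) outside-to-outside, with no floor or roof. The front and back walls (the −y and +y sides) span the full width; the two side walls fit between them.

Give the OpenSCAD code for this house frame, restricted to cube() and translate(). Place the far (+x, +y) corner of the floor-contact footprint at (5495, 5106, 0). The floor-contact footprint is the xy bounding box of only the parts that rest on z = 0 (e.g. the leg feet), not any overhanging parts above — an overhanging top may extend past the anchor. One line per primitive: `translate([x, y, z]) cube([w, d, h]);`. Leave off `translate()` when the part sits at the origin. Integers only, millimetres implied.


translate([315, 316, 0]) cube([5180, 189, 2440]);
translate([315, 4917, 0]) cube([5180, 189, 2440]);
translate([315, 505, 0]) cube([189, 4412, 2440]);
translate([5306, 505, 0]) cube([189, 4412, 2440]);


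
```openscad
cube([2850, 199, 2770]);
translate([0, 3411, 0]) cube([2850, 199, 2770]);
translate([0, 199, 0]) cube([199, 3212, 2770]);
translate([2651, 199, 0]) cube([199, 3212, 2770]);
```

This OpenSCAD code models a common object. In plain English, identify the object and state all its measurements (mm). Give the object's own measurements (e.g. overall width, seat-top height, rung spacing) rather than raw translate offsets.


The wall frame of a small rectangular building: four walls, each 2770 mm tall and 199 mm thick, enclosing a footprint 2850 mm (x) by 3610 mm (y) outside-to-outside, with no floor or roof. The front and back walls (the −y and +y sides) span the full width; the two side walls fit between them.


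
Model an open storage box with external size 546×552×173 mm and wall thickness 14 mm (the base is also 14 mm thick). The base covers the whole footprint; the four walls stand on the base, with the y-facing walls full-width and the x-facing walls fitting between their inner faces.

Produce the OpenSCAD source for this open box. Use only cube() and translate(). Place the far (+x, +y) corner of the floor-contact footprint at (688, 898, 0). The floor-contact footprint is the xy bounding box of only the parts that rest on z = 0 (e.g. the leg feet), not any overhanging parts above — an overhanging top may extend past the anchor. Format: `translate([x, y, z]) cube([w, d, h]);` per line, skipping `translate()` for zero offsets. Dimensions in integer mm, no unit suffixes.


translate([142, 346, 0]) cube([546, 552, 14]);
translate([142, 346, 14]) cube([546, 14, 159]);
translate([142, 884, 14]) cube([546, 14, 159]);
translate([142, 360, 14]) cube([14, 524, 159]);
translate([674, 360, 14]) cube([14, 524, 159]);


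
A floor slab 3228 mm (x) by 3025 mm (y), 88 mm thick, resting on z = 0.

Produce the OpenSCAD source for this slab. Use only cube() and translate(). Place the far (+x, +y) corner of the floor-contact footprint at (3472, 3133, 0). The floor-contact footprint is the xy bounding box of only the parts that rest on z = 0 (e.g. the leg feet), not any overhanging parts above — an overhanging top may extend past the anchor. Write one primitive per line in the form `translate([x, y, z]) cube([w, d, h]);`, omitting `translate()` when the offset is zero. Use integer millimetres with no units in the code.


translate([244, 108, 0]) cube([3228, 3025, 88]);


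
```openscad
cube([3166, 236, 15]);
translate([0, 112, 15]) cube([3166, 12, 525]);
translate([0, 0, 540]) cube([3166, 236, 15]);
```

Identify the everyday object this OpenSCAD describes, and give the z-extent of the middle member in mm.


An I-beam. The web height is 525 mm.

Two wide flanges with a thin centred web — an I-beam. Overall 555 mm minus two 15 mm flanges gives a web of 555 − 2·15 = 525 mm.


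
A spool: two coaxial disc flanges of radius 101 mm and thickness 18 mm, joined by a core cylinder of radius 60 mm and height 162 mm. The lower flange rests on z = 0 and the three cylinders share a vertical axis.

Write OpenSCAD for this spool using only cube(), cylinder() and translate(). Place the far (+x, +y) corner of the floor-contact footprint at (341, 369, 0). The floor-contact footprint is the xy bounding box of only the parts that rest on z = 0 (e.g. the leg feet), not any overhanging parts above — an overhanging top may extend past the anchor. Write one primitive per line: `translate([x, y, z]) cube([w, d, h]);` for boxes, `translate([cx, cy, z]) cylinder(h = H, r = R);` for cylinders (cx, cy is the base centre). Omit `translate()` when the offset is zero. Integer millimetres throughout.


translate([240, 268, 0]) cylinder(h = 18, r = 101);
translate([240, 268, 18]) cylinder(h = 162, r = 60);
translate([240, 268, 180]) cylinder(h = 18, r = 101);


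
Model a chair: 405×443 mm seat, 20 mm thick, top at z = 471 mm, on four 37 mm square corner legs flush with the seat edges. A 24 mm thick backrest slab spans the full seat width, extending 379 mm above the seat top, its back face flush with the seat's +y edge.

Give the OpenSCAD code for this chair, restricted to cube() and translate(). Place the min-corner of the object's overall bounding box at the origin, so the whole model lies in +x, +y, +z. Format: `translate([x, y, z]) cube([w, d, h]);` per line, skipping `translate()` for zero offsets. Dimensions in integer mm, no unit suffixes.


// leg_h = 471 - 20 = 451
translate([0, 0, 451]) cube([405, 443, 20]);
cube([37, 37, 451]);
translate([368, 0, 0]) cube([37, 37, 451]);
translate([0, 406, 0]) cube([37, 37, 451]);
translate([368, 406, 0]) cube([37, 37, 451]);
translate([0, 419, 471]) cube([405, 24, 379]);


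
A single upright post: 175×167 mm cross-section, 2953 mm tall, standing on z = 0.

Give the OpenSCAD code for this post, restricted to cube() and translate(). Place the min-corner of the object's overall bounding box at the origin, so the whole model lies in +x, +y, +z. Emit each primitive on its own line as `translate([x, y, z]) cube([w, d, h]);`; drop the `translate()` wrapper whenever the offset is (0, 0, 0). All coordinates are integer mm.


cube([175, 167, 2953]);


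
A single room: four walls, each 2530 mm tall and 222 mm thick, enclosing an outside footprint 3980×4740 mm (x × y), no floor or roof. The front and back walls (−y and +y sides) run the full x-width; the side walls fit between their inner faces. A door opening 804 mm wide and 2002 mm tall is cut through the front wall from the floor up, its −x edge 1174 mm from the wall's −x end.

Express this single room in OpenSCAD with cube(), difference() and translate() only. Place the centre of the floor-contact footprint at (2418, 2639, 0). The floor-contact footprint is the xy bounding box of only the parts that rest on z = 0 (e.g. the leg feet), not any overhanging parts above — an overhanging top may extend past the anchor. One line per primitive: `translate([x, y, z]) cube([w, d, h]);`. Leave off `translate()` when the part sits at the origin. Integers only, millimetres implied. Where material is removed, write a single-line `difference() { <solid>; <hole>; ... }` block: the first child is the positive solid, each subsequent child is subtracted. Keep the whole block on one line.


difference() { translate([428, 269, 0]) cube([3980, 222, 2530]); translate([1602, 269, 0]) cube([804, 222, 2002]); }
translate([428, 4787, 0]) cube([3980, 222, 2530]);
translate([428, 491, 0]) cube([222, 4296, 2530]);
translate([4186, 491, 0]) cube([222, 4296, 2530]);


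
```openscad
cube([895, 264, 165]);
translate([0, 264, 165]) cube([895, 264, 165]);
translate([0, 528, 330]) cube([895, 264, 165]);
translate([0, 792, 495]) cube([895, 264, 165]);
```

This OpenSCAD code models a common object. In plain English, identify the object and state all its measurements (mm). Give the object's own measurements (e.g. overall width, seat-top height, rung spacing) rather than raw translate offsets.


A straight staircase of 4 solid steps. Each step is 895 mm wide (x), 264 mm deep (y, the going) and 165 mm tall (the rise). The first step rests on the floor; each subsequent step sits one going further in +y and one rise higher in +z, directly behind and above the previous step with no overlap.


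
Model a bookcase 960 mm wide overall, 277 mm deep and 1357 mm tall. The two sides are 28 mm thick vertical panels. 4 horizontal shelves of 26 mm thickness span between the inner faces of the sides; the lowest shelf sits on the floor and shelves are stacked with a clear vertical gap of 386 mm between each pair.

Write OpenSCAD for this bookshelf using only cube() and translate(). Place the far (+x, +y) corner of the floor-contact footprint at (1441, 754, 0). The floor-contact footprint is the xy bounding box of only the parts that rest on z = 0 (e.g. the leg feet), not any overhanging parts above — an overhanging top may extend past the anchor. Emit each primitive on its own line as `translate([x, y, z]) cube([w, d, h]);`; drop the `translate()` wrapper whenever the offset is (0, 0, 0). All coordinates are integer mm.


translate([481, 477, 0]) cube([28, 277, 1357]);
translate([1413, 477, 0]) cube([28, 277, 1357]);
translate([509, 477, 0]) cube([904, 277, 26]);
translate([509, 477, 412]) cube([904, 277, 26]);
translate([509, 477, 824]) cube([904, 277, 26]);
translate([509, 477, 1236]) cube([904, 277, 26]);


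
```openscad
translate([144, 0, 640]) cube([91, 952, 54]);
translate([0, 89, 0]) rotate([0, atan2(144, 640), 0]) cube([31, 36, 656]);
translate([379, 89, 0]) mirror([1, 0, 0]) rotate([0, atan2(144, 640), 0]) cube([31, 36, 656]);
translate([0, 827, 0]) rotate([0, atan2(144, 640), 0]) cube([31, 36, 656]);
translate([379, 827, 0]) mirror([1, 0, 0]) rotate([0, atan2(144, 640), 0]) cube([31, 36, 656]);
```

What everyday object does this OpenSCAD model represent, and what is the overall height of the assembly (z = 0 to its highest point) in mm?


A sawhorse. The overall height is 694 mm.

A beam across two mirrored pairs of raked legs — a sawhorse. The beam's underside is at z = 640 (matching the legs' vertical rise in atan2(144, 640)) and the beam is 54 mm tall, so its top is at 640 + 54 = 694 mm. The raked legs top out at the beam's underside, so that is the highest point.


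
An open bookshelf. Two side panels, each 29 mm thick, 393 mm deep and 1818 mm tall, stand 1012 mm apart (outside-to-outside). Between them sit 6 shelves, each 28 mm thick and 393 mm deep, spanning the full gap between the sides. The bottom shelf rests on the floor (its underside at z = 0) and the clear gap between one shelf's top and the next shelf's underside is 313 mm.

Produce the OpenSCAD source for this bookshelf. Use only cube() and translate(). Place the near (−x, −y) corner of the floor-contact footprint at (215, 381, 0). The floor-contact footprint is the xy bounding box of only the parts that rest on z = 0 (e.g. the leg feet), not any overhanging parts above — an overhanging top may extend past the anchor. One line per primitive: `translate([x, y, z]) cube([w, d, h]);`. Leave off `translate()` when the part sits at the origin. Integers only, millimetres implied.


translate([215, 381, 0]) cube([29, 393, 1818]);
translate([1198, 381, 0]) cube([29, 393, 1818]);
translate([244, 381, 0]) cube([954, 393, 28]);
translate([244, 381, 341]) cube([954, 393, 28]);
translate([244, 381, 682]) cube([954, 393, 28]);
translate([244, 381, 1023]) cube([954, 393, 28]);
translate([244, 381, 1364]) cube([954, 393, 28]);
translate([244, 381, 1705]) cube([954, 393, 28]);


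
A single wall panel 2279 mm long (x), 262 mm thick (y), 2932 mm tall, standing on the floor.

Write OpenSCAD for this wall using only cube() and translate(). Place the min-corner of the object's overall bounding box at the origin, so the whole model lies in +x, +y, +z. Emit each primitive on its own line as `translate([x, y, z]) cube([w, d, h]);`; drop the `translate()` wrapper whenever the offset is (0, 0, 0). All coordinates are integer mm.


cube([2279, 262, 2932]);


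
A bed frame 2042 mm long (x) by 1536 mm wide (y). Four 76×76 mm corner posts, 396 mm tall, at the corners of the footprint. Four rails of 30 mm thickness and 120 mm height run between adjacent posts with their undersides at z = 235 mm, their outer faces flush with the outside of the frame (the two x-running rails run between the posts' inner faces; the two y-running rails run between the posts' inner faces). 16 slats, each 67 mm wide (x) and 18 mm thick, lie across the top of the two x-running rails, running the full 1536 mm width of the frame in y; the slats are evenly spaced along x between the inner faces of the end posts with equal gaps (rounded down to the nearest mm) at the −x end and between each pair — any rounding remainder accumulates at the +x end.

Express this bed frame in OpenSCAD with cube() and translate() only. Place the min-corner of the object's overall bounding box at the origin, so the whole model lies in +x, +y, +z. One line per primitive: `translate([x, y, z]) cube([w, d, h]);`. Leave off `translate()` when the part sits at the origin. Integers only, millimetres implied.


cube([76, 76, 396]);
translate([0, 1460, 0]) cube([76, 76, 396]);
translate([1966, 0, 0]) cube([76, 76, 396]);
translate([1966, 1460, 0]) cube([76, 76, 396]);
translate([76, 0, 235]) cube([1890, 30, 120]);
translate([76, 1506, 235]) cube([1890, 30, 120]);
translate([0, 76, 235]) cube([30, 1384, 120]);
translate([2012, 76, 235]) cube([30, 1384, 120]);
translate([124, 0, 355]) cube([67, 1536, 18]);
translate([239, 0, 355]) cube([67, 1536, 18]);
translate([354, 0, 355]) cube([67, 1536, 18]);
translate([469, 0, 355]) cube([67, 1536, 18]);
translate([584, 0, 355]) cube([67, 1536, 18]);
translate([699, 0, 355]) cube([67, 1536, 18]);
translate([814, 0, 355]) cube([67, 1536, 18]);
translate([929, 0, 355]) cube([67, 1536, 18]);
translate([1044, 0, 355]) cube([67, 1536, 18]);
translate([1159, 0, 355]) cube([67, 1536, 18]);
translate([1274, 0, 355]) cube([67, 1536, 18]);
translate([1389, 0, 355]) cube([67, 1536, 18]);
translate([1504, 0, 355]) cube([67, 1536, 18]);
translate([1619, 0, 355]) cube([67, 1536, 18]);
translate([1734, 0, 355]) cube([67, 1536, 18]);
translate([1849, 0, 355]) cube([67, 1536, 18]);


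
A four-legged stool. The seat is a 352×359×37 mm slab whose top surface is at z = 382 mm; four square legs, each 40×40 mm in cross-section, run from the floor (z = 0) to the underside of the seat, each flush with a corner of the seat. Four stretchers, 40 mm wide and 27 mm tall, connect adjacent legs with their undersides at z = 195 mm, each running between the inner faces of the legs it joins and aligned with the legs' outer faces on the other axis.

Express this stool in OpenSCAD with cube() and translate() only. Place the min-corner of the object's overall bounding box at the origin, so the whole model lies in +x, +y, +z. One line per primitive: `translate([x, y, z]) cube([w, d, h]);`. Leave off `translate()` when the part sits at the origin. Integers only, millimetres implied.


translate([0, 0, 345]) cube([352, 359, 37]);
cube([40, 40, 345]);
translate([312, 0, 0]) cube([40, 40, 345]);
translate([0, 319, 0]) cube([40, 40, 345]);
translate([312, 319, 0]) cube([40, 40, 345]);
translate([40, 0, 195]) cube([272, 40, 27]);
translate([40, 319, 195]) cube([272, 40, 27]);
translate([0, 40, 195]) cube([40, 279, 27]);
translate([312, 40, 195]) cube([40, 279, 27]);


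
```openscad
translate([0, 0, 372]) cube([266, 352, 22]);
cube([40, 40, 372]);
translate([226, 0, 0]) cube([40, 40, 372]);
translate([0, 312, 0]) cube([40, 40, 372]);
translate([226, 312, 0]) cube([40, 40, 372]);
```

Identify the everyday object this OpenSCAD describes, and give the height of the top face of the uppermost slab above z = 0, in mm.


A stool. The seat height is 394 mm.

A 266×352×22 slab at z = 372 on four corner posts — a stool. The seat top is 372 + 22 = 394 mm.


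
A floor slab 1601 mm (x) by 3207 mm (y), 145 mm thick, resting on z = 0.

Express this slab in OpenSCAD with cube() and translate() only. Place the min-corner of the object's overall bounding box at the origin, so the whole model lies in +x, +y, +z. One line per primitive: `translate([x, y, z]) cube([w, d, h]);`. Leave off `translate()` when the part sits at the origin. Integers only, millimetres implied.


cube([1601, 3207, 145]);


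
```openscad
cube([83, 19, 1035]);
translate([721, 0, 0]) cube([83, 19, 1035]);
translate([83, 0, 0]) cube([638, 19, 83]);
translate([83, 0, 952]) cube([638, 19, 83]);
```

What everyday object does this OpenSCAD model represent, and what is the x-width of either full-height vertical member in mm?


A picture frame. The border width is 83 mm.

Four thin pieces enclosing a rectangular opening — a picture frame. The two full-height stiles are 1035 mm tall; the top rail sits at z = 952 and is 83 mm tall, so the border above the opening is 1035 − 952 = 83 mm, matching the stile x-width.


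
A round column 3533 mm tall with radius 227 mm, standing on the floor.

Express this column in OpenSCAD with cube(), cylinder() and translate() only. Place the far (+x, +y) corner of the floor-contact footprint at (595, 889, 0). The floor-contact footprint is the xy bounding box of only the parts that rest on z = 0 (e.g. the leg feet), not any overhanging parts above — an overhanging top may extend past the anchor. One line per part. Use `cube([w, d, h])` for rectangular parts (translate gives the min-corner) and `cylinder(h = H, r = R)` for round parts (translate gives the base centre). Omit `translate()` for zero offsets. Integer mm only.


translate([368, 662, 0]) cylinder(h = 3533, r = 227);


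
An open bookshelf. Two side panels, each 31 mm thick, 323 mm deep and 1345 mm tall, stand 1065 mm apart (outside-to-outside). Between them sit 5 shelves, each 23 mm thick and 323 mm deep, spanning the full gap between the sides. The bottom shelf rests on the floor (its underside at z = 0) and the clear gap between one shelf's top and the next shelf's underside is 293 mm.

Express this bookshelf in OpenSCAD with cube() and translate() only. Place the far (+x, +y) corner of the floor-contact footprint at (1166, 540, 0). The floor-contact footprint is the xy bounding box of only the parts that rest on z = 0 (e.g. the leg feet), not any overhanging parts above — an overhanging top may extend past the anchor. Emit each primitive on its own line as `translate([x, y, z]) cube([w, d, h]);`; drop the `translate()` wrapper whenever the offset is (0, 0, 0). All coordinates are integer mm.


translate([101, 217, 0]) cube([31, 323, 1345]);
translate([1135, 217, 0]) cube([31, 323, 1345]);
translate([132, 217, 0]) cube([1003, 323, 23]);
translate([132, 217, 316]) cube([1003, 323, 23]);
translate([132, 217, 632]) cube([1003, 323, 23]);
translate([132, 217, 948]) cube([1003, 323, 23]);
translate([132, 217, 1264]) cube([1003, 323, 23]);


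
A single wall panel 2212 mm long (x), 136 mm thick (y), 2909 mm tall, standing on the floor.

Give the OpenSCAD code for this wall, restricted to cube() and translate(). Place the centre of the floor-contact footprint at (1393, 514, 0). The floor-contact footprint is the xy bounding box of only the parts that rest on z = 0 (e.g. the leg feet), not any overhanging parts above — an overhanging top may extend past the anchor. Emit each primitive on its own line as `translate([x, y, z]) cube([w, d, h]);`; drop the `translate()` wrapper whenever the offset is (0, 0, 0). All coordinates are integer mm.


translate([287, 446, 0]) cube([2212, 136, 2909]);


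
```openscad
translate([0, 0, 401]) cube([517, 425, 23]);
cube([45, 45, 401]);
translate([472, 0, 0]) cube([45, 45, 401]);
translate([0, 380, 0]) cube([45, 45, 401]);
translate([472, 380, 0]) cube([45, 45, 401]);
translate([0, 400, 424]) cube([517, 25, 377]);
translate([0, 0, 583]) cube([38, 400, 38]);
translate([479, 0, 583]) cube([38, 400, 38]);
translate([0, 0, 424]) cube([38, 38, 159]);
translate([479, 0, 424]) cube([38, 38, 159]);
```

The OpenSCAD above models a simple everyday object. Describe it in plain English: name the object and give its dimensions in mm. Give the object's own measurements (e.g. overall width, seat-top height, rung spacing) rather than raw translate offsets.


A chair. The seat is a 517×425×23 mm slab with its top at z = 424 mm, on four 45×45 mm corner legs (flush with the seat edges, standing on z = 0). A flat backrest 25 mm thick, 377 mm tall, spans the full seat width and rises from the seat top along its +y edge, rear face flush with the rear of the seat. Two armrests of 38×38 mm section run along each side from the seat's front edge to the front of the backrest, top faces 197 mm above the seat top and outer faces flush with the seat's x-edges; a 38×38 mm post under the front of each armrest stands on the seat at the front corner.


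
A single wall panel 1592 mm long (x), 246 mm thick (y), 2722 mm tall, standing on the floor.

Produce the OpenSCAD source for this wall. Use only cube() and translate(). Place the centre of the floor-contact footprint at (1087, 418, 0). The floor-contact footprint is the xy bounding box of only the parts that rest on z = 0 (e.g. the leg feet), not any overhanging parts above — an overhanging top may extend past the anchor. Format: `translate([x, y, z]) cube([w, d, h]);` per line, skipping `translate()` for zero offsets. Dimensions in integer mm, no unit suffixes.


translate([291, 295, 0]) cube([1592, 246, 2722]);


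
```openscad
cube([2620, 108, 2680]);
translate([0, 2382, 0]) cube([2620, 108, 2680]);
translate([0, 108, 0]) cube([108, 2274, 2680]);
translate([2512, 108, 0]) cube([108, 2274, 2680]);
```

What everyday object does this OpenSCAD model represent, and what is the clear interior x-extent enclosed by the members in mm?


A house (or room) frame. The interior width is 2404 mm.

Four 2680 mm walls enclosing a rectangle with no floor or roof — a room or house frame. Outside width is 2620 mm and wall thickness is 108 mm, so the interior width is 2620 − 2 × 108 = 2404 mm.


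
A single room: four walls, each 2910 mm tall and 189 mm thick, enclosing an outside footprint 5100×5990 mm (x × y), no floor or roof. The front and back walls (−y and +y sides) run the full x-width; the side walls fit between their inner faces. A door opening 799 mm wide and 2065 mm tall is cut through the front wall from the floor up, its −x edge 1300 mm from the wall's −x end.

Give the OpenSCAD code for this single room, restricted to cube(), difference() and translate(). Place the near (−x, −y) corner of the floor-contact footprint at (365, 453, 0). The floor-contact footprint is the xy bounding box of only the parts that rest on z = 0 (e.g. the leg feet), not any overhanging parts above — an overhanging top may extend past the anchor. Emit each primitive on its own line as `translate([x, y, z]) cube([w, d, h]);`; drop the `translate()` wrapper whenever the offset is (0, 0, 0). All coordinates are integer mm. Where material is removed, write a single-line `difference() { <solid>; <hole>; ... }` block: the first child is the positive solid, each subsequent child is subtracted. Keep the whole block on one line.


difference() { translate([365, 453, 0]) cube([5100, 189, 2910]); translate([1665, 453, 0]) cube([799, 189, 2065]); }
translate([365, 6254, 0]) cube([5100, 189, 2910]);
translate([365, 642, 0]) cube([189, 5612, 2910]);
translate([5276, 642, 0]) cube([189, 5612, 2910]);


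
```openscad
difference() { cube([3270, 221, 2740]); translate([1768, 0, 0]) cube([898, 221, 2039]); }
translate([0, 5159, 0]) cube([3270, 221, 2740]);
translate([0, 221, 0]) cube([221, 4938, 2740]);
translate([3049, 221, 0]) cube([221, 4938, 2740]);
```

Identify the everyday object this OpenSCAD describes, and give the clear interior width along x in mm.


A single room. The interior width is 2828 mm.

Four walls enclosing a rectangle with a door in the front wall — a room. Outside width 3270 minus two 221 mm walls gives 2828 mm.


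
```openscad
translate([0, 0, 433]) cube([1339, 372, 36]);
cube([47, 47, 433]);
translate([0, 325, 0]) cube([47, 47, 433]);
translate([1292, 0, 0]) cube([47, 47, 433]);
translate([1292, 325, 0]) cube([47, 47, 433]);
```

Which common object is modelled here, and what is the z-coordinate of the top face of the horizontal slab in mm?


A bench. The seat-top height is 469 mm.

A long slab on four corner posts — a bench. The slab sits at z = 433 with thickness 36, so the top is 433 + 36 = 469 mm.


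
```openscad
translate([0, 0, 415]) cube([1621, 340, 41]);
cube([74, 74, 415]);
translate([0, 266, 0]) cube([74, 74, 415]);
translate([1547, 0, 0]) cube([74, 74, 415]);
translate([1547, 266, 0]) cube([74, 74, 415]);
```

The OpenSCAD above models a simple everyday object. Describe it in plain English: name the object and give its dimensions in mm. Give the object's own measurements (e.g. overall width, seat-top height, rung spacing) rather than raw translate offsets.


A long wooden bench with a 1621 mm (x) × 340 mm (y) seat, 41 mm thick, its top surface 456 mm above the floor. Four 74 mm square legs at the seat corners, flush with the edges, run from z = 0 to the seat underside.


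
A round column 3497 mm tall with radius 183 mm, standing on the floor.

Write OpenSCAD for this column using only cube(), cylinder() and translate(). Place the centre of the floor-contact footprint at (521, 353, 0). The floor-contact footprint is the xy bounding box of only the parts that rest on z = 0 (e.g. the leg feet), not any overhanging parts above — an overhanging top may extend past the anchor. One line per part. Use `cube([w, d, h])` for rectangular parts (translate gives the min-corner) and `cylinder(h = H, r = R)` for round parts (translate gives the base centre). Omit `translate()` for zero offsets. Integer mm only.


translate([521, 353, 0]) cylinder(h = 3497, r = 183);


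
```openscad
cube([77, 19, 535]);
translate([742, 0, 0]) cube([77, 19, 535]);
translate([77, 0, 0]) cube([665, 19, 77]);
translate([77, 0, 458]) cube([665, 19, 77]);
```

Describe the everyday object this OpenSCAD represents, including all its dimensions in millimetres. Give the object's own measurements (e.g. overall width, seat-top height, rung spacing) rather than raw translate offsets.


A rectangular picture frame lying in the x–z plane (depth along y). The opening is 665 mm wide (x) by 381 mm tall (z), surrounded by a border 77 mm wide on all four sides. The frame is 19 mm deep and is made of two full-height vertical stiles with two horizontal rails fitted between them.


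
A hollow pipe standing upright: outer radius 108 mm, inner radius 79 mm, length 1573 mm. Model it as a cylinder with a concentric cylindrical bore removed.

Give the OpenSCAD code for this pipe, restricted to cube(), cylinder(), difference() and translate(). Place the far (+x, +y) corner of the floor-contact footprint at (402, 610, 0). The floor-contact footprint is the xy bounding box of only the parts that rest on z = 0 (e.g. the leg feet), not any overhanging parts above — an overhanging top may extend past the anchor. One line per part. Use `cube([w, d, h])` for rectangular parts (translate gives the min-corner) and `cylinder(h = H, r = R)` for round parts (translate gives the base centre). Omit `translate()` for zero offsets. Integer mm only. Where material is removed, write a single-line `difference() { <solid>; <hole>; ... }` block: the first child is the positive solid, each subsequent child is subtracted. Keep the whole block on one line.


difference() { translate([294, 502, 0]) cylinder(h = 1573, r = 108); translate([294, 502, 0]) cylinder(h = 1573, r = 79); }


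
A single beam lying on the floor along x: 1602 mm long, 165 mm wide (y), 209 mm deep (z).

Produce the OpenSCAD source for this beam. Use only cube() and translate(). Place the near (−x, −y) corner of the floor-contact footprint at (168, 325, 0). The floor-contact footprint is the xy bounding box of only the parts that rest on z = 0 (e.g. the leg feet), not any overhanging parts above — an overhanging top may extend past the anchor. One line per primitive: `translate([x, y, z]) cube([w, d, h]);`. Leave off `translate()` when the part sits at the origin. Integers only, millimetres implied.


translate([168, 325, 0]) cube([1602, 165, 209]);


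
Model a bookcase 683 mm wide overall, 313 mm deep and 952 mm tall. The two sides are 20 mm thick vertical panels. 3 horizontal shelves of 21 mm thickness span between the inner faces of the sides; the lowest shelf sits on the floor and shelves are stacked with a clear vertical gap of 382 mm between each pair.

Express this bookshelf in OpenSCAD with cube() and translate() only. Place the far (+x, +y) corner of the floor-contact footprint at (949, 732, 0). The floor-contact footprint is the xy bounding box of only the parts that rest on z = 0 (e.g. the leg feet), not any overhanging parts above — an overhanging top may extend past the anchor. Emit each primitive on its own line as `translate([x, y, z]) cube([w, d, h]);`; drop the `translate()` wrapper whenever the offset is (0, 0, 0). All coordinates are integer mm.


translate([266, 419, 0]) cube([20, 313, 952]);
translate([929, 419, 0]) cube([20, 313, 952]);
translate([286, 419, 0]) cube([643, 313, 21]);
translate([286, 419, 403]) cube([643, 313, 21]);
translate([286, 419, 806]) cube([643, 313, 21]);


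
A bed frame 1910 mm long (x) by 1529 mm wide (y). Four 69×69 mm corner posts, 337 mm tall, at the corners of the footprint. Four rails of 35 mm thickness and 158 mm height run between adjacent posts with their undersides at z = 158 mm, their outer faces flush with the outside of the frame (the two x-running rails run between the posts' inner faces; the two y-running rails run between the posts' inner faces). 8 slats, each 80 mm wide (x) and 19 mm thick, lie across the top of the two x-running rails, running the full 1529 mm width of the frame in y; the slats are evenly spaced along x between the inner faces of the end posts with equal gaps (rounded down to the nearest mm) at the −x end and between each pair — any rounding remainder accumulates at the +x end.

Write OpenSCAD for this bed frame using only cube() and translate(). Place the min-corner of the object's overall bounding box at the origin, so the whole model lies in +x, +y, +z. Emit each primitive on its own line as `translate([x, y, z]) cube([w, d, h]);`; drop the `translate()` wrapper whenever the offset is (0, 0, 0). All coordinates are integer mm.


// slat z = rail_z + rail_h = 158 + 158 = 316
// slat gap = ⌊(1772 − 8·80) / 9⌋ = 125
cube([69, 69, 337]);
translate([0, 1460, 0]) cube([69, 69, 337]);
translate([1841, 0, 0]) cube([69, 69, 337]);
translate([1841, 1460, 0]) cube([69, 69, 337]);
translate([69, 0, 158]) cube([1772, 35, 158]);
translate([69, 1494, 158]) cube([1772, 35, 158]);
translate([0, 69, 158]) cube([35, 1391, 158]);
translate([1875, 69, 158]) cube([35, 1391, 158]);
translate([194, 0, 316]) cube([80, 1529, 19]);
translate([399, 0, 316]) cube([80, 1529, 19]);
translate([604, 0, 316]) cube([80, 1529, 19]);
translate([809, 0, 316]) cube([80, 1529, 19]);
translate([1014, 0, 316]) cube([80, 1529, 19]);
translate([1219, 0, 316]) cube([80, 1529, 19]);
translate([1424, 0, 316]) cube([80, 1529, 19]);
translate([1629, 0, 316]) cube([80, 1529, 19]);


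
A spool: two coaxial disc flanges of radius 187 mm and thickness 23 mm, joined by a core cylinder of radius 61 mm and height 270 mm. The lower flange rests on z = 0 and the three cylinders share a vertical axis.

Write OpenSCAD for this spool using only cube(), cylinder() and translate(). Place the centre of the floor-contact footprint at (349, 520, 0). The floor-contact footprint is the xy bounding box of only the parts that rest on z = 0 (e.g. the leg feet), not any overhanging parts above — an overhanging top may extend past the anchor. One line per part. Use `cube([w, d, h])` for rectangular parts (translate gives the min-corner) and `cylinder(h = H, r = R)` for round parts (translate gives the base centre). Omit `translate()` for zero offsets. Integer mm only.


translate([349, 520, 0]) cylinder(h = 23, r = 187);
translate([349, 520, 23]) cylinder(h = 270, r = 61);
translate([349, 520, 293]) cylinder(h = 23, r = 187);


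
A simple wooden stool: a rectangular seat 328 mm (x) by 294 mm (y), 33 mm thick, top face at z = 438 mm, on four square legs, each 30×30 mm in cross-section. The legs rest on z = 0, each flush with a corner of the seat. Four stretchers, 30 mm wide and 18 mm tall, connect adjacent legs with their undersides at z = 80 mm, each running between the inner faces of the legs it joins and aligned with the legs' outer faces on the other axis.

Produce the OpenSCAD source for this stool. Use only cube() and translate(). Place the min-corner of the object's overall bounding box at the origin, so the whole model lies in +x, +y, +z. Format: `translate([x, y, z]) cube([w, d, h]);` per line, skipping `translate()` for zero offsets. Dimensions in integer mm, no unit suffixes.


translate([0, 0, 405]) cube([328, 294, 33]);
cube([30, 30, 405]);
translate([298, 0, 0]) cube([30, 30, 405]);
translate([0, 264, 0]) cube([30, 30, 405]);
translate([298, 264, 0]) cube([30, 30, 405]);
translate([30, 0, 80]) cube([268, 30, 18]);
translate([30, 264, 80]) cube([268, 30, 18]);
translate([0, 30, 80]) cube([30, 234, 18]);
translate([298, 30, 80]) cube([30, 234, 18]);


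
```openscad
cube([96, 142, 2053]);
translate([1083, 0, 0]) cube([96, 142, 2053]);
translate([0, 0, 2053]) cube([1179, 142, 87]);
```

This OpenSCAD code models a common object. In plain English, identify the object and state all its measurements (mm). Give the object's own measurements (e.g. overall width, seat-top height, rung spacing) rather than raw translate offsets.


A door frame. The clear opening is 987 mm wide and 2053 mm high. Two 96 mm wide jambs, 142 mm deep, stand either side of the opening from the floor to the top of the opening. A 87 mm thick head sits across the top of both jambs, spanning the full outside width of the frame.


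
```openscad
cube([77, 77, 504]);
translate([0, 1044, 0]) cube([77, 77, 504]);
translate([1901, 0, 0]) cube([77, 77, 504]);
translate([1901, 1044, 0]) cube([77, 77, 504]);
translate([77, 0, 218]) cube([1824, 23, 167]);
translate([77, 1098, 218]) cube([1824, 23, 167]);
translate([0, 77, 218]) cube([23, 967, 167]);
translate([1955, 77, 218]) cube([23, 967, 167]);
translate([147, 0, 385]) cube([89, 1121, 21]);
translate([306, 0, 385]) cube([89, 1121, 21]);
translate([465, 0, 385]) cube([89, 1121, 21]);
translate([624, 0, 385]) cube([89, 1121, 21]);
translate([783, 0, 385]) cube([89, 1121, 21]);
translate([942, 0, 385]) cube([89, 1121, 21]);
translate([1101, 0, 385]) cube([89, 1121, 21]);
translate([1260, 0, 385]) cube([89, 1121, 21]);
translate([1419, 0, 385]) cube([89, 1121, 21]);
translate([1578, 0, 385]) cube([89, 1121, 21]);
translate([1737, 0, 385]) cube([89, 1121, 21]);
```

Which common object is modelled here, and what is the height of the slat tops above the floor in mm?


A bed frame. The slat-top height is 406 mm.

Four posts, four rails, and a row of slats — a bed frame. Slats sit on the rails at z = 218 + 167 = 385; with slat thickness 21, the top is 406 mm.


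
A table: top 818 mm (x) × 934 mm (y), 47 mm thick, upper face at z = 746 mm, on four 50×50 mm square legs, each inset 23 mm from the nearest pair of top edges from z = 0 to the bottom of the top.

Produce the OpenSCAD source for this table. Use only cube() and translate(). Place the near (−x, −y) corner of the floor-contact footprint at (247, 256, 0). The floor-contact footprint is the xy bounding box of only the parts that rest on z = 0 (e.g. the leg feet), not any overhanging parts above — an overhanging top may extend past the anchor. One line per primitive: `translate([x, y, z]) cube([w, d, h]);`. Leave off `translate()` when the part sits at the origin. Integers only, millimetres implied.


translate([224, 233, 699]) cube([818, 934, 47]);
translate([247, 256, 0]) cube([50, 50, 699]);
translate([969, 256, 0]) cube([50, 50, 699]);
translate([247, 1094, 0]) cube([50, 50, 699]);
translate([969, 1094, 0]) cube([50, 50, 699]);
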